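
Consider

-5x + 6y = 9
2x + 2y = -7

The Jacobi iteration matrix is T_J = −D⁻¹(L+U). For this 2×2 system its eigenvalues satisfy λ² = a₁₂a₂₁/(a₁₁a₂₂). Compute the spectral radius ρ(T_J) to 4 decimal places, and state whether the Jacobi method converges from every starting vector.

a₁₂a₂₁/(a₁₁a₂₂) = (6)·(2) / ((-5)·(2)) = -1.200000
ρ = √|-1.200000| = √1.200000 = 1.0954
ρ > 1, so Jacobi diverges

1.0954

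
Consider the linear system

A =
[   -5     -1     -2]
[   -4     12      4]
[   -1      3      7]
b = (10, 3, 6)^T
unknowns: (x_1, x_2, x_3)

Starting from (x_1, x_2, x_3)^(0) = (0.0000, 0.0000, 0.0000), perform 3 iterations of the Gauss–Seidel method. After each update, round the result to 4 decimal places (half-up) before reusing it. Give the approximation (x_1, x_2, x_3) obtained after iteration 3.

(-2.1951, -0.7674, 0.8724)

Iteration 1:
  x_1 = (10 - (-1)·0.0000 - (-2)·0.0000) / (-5) = -2.0000
  x_2 = (3 - (-4)·-2.0000 - (4)·0.0000) / (12) = -0.4167
  x_3 = (6 - (-1)·-2.0000 - (3)·-0.4167) / (7) = 0.7500
Iteration 2:
  x_1 = (10 - (-1)·-0.4167 - (-2)·0.7500) / (-5) = -2.2167
  x_2 = (3 - (-4)·-2.2167 - (4)·0.7500) / (12) = -0.7389
  x_3 = (6 - (-1)·-2.2167 - (3)·-0.7389) / (7) = 0.8571
Iteration 3:
  x_1 = (10 - (-1)·-0.7389 - (-2)·0.8571) / (-5) = -2.1951
  x_2 = (3 - (-4)·-2.1951 - (4)·0.8571) / (12) = -0.7674
  x_3 = (6 - (-1)·-2.1951 - (3)·-0.7674) / (7) = 0.8724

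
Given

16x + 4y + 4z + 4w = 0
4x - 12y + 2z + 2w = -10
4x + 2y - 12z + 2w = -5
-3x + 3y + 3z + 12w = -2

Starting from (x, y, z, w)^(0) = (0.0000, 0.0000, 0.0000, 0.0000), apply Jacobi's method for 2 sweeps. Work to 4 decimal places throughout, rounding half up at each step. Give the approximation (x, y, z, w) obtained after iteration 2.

Iteration 1:
  x = (0 - (4)·0.0000 - (4)·0.0000 - (4)·0.0000) / (16) = 0.0000
  y = (-10 - (4)·0.0000 - (2)·0.0000 - (2)·0.0000) / (-12) = 0.8333
  z = (-5 - (4)·0.0000 - (2)·0.0000 - (2)·0.0000) / (-12) = 0.4167
  w = (-2 - (-3)·0.0000 - (3)·0.0000 - (3)·0.0000) / (12) = -0.1667
Iteration 2:
  x = (0 - (4)·0.8333 - (4)·0.4167 - (4)·-0.1667) / (16) = -0.2708
  y = (-10 - (4)·0.0000 - (2)·0.4167 - (2)·-0.1667) / (-12) = 0.8750
  z = (-5 - (4)·0.0000 - (2)·0.8333 - (2)·-0.1667) / (-12) = 0.5278
  w = (-2 - (-3)·0.0000 - (3)·0.8333 - (3)·0.4167) / (12) = -0.4792

(-0.2708, 0.8750, 0.5278, -0.4792)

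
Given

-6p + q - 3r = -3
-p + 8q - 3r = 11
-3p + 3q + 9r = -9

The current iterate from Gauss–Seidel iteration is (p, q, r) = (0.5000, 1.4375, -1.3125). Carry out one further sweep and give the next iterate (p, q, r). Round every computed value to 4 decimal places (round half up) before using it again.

One sweep:
  p = (-3 - (1)·1.4375 - (-3)·-1.3125) / (-6) = 1.3958
  q = (11 - (-1)·1.3958 - (-3)·-1.3125) / (8) = 1.0573
  r = (-9 - (-3)·1.3958 - (3)·1.0573) / (9) = -0.8872

(1.3958, 1.0573, -0.8872)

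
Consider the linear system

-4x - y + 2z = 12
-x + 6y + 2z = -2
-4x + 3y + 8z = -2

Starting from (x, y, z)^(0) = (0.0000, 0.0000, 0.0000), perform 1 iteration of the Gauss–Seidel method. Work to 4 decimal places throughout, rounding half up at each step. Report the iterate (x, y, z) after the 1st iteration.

Iteration 1:
  x = (12 - (-1)·0.0000 - (2)·0.0000) / (-4) = -3.0000
  y = (-2 - (-1)·-3.0000 - (2)·0.0000) / (6) = -0.8333
  z = (-2 - (-4)·-3.0000 - (3)·-0.8333) / (8) = -1.4375

(-3.0000, -0.8333, -1.4375)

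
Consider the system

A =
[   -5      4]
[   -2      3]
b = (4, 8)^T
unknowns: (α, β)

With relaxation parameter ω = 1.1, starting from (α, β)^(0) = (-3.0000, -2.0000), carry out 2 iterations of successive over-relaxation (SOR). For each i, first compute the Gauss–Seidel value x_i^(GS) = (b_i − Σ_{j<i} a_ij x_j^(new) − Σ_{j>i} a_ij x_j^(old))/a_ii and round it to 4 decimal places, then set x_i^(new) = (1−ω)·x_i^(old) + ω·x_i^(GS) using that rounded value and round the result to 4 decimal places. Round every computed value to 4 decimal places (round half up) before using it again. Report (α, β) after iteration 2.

(0.6013, 3.2325)

Iteration 1:
  α: GS value = (4 - (4)·-2.0000) / (-5) = -2.4000;  α ← (1−ω)·-3.0000 + ω·-2.4000 = -2.3400
  β: GS value = (8 - (-2)·-2.3400) / (3) = 1.1067;  β ← (1−ω)·-2.0000 + ω·1.1067 = 1.4174
Iteration 2:
  α: GS value = (4 - (4)·1.4174) / (-5) = 0.3339;  α ← (1−ω)·-2.3400 + ω·0.3339 = 0.6013
  β: GS value = (8 - (-2)·0.6013) / (3) = 3.0675;  β ← (1−ω)·1.4174 + ω·3.0675 = 3.2325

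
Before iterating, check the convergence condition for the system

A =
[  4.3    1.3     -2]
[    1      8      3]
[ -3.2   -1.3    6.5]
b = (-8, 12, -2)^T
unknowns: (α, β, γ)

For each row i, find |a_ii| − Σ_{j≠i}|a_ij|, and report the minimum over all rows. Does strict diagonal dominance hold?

1

row 1: |4.3| − (1.3+2) = 1
row 2: |8| − (1+3) = 4
row 3: |6.5| − (3.2+1.3) = 2
minimum over rows = 1 → strictly diagonally dominant (convergence guaranteed)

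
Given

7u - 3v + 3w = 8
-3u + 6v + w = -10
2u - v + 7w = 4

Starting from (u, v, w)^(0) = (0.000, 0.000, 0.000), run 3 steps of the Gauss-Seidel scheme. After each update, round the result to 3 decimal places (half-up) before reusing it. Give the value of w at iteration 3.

Iteration 1:
  u = (8 - (-3)·0.000 - (3)·0.000) / (7) = 1.143
  v = (-10 - (-3)·1.143 - (1)·0.000) / (6) = -1.095
  w = (4 - (2)·1.143 - (-1)·-1.095) / (7) = 0.088
Iteration 2:
  u = (8 - (-3)·-1.095 - (3)·0.088) / (7) = 0.636
  v = (-10 - (-3)·0.636 - (1)·0.088) / (6) = -1.363
  w = (4 - (2)·0.636 - (-1)·-1.363) / (7) = 0.195
Iteration 3:
  u = (8 - (-3)·-1.363 - (3)·0.195) / (7) = 0.475
  v = (-10 - (-3)·0.475 - (1)·0.195) / (6) = -1.462
  w = (4 - (2)·0.475 - (-1)·-1.462) / (7) = 0.227

0.227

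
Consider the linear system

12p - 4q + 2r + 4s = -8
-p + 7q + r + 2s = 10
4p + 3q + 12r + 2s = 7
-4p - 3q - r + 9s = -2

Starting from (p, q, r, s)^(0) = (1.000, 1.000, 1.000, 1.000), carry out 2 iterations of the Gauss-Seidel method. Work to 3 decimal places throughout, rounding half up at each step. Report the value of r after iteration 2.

Iteration 1:
  p = (-8 - (-4)·1.000 - (2)·1.000 - (4)·1.000) / (12) = -0.833
  q = (10 - (-1)·-0.833 - (1)·1.000 - (2)·1.000) / (7) = 0.881
  r = (7 - (4)·-0.833 - (3)·0.881 - (2)·1.000) / (12) = 0.474
  s = (-2 - (-4)·-0.833 - (-3)·0.881 - (-1)·0.474) / (9) = -0.246
Iteration 2:
  p = (-8 - (-4)·0.881 - (2)·0.474 - (4)·-0.246) / (12) = -0.370
  q = (10 - (-1)·-0.370 - (1)·0.474 - (2)·-0.246) / (7) = 1.378
  r = (7 - (4)·-0.370 - (3)·1.378 - (2)·-0.246) / (12) = 0.403
  s = (-2 - (-4)·-0.370 - (-3)·1.378 - (-1)·0.403) / (9) = 0.117

0.403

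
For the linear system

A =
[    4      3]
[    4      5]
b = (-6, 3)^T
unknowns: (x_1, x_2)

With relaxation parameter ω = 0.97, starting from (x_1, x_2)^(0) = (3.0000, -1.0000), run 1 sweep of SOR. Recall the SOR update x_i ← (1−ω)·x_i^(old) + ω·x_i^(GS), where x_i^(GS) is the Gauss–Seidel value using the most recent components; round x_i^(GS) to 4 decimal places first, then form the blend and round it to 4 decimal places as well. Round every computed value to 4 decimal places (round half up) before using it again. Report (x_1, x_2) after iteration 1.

Iteration 1:
  x_1: GS value = (-6 - (3)·-1.0000) / (4) = -0.7500;  x_1 ← (1−ω)·3.0000 + ω·-0.7500 = -0.6375
  x_2: GS value = (3 - (4)·-0.6375) / (5) = 1.1100;  x_2 ← (1−ω)·-1.0000 + ω·1.1100 = 1.0467

(-0.6375, 1.0467)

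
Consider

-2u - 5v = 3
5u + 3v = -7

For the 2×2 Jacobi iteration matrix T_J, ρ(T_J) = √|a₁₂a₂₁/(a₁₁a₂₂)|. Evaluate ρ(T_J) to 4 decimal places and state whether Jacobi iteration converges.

2.0412

a₁₂a₂₁/(a₁₁a₂₂) = (-5)·(5) / ((-2)·(3)) = 4.166667
ρ = √|4.166667| = √4.166667 = 2.0412
ρ > 1, so Jacobi diverges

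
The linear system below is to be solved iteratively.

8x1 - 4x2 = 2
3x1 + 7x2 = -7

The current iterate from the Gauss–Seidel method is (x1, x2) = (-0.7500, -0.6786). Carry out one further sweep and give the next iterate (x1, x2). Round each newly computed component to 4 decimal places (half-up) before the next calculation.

(-0.0893, -0.9617)

One sweep:
  x1 = (2 - (-4)·-0.6786) / (8) = -0.0893
  x2 = (-7 - (3)·-0.0893) / (7) = -0.9617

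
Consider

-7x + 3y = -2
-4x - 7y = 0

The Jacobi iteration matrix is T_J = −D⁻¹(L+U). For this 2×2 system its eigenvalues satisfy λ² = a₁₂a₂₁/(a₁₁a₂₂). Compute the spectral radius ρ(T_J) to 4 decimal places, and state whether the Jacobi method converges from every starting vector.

a₁₂a₂₁/(a₁₁a₂₂) = (3)·(-4) / ((-7)·(-7)) = -0.244898
ρ = √|-0.244898| = √0.244898 = 0.4949
ρ < 1, so Jacobi converges

0.4949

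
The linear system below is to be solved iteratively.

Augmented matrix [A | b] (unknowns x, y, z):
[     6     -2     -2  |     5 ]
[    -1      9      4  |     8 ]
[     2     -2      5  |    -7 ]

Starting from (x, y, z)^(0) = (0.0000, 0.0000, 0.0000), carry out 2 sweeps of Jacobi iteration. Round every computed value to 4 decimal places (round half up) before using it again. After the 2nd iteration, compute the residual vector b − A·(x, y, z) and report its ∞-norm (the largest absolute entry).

1.7704

Iteration 1:
  x = (5 - (-2)·0.0000 - (-2)·0.0000) / (6) = 0.8333
  y = (8 - (-1)·0.0000 - (4)·0.0000) / (9) = 0.8889
  z = (-7 - (2)·0.0000 - (-2)·0.0000) / (5) = -1.4000
Iteration 2:
  x = (5 - (-2)·0.8889 - (-2)·-1.4000) / (6) = 0.6630
  y = (8 - (-1)·0.8333 - (4)·-1.4000) / (9) = 1.6037
  z = (-7 - (2)·0.8333 - (-2)·0.8889) / (5) = -1.3778
Residual b − A·x = (1.4738, -0.2591, 1.7704); ∞-norm = 1.7704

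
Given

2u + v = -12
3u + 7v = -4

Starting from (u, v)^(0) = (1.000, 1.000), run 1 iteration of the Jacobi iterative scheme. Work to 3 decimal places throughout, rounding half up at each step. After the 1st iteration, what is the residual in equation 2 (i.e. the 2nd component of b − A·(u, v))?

Iteration 1:
  u = (-12 - (1)·1.000) / (2) = -6.500
  v = (-4 - (3)·1.000) / (7) = -1.000
Residual b − A·x = (2.000, 22.500)

22.500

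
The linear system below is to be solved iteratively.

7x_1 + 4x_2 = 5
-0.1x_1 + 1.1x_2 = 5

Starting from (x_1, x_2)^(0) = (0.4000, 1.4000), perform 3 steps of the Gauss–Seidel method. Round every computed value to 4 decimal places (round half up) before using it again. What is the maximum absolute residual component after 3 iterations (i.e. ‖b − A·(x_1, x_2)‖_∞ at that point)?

Iteration 1:
  x_1 = (5 - (4)·1.4000) / (7) = -0.0857
  x_2 = (5 - (-0.1)·-0.0857) / (1.1) = 4.5377
Iteration 2:
  x_1 = (5 - (4)·4.5377) / (7) = -1.8787
  x_2 = (5 - (-0.1)·-1.8787) / (1.1) = 4.3747
Iteration 3:
  x_1 = (5 - (4)·4.3747) / (7) = -1.7855
  x_2 = (5 - (-0.1)·-1.7855) / (1.1) = 4.3831
Residual b − A·x = (-0.0339, 0.0000); ∞-norm = 0.0339

0.0339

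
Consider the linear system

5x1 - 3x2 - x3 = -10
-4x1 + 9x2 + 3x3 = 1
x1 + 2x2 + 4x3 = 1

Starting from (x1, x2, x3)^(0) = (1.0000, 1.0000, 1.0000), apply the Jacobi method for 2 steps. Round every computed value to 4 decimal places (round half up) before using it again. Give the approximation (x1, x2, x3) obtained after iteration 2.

Iteration 1:
  x1 = (-10 - (-3)·1.0000 - (-1)·1.0000) / (5) = -1.2000
  x2 = (1 - (-4)·1.0000 - (3)·1.0000) / (9) = 0.2222
  x3 = (1 - (1)·1.0000 - (2)·1.0000) / (4) = -0.5000
Iteration 2:
  x1 = (-10 - (-3)·0.2222 - (-1)·-0.5000) / (5) = -1.9667
  x2 = (1 - (-4)·-1.2000 - (3)·-0.5000) / (9) = -0.2556
  x3 = (1 - (1)·-1.2000 - (2)·0.2222) / (4) = 0.4389

(-1.9667, -0.2556, 0.4389)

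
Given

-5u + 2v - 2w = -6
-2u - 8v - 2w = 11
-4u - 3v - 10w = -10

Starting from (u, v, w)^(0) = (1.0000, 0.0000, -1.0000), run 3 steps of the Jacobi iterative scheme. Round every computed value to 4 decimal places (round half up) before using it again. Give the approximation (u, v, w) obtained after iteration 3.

Iteration 1:
  u = (-6 - (2)·0.0000 - (-2)·-1.0000) / (-5) = 1.6000
  v = (11 - (-2)·1.0000 - (-2)·-1.0000) / (-8) = -1.3750
  w = (-10 - (-4)·1.0000 - (-3)·0.0000) / (-10) = 0.6000
Iteration 2:
  u = (-6 - (2)·-1.3750 - (-2)·0.6000) / (-5) = 0.4100
  v = (11 - (-2)·1.6000 - (-2)·0.6000) / (-8) = -1.9250
  w = (-10 - (-4)·1.6000 - (-3)·-1.3750) / (-10) = 0.7725
Iteration 3:
  u = (-6 - (2)·-1.9250 - (-2)·0.7725) / (-5) = 0.1210
  v = (11 - (-2)·0.4100 - (-2)·0.7725) / (-8) = -1.6706
  w = (-10 - (-4)·0.4100 - (-3)·-1.9250) / (-10) = 1.4135

(0.1210, -1.6706, 1.4135)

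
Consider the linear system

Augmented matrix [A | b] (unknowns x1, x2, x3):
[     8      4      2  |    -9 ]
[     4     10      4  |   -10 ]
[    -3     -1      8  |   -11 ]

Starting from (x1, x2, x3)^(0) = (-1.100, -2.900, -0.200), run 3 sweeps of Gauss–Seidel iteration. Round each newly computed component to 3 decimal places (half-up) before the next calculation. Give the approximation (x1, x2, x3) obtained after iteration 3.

(-0.570, -0.167, -1.610)

Iteration 1:
  x1 = (-9 - (4)·-2.900 - (2)·-0.200) / (8) = 0.375
  x2 = (-10 - (4)·0.375 - (4)·-0.200) / (10) = -1.070
  x3 = (-11 - (-3)·0.375 - (-1)·-1.070) / (8) = -1.368
Iteration 2:
  x1 = (-9 - (4)·-1.070 - (2)·-1.368) / (8) = -0.248
  x2 = (-10 - (4)·-0.248 - (4)·-1.368) / (10) = -0.354
  x3 = (-11 - (-3)·-0.248 - (-1)·-0.354) / (8) = -1.512
Iteration 3:
  x1 = (-9 - (4)·-0.354 - (2)·-1.512) / (8) = -0.570
  x2 = (-10 - (4)·-0.570 - (4)·-1.512) / (10) = -0.167
  x3 = (-11 - (-3)·-0.570 - (-1)·-0.167) / (8) = -1.610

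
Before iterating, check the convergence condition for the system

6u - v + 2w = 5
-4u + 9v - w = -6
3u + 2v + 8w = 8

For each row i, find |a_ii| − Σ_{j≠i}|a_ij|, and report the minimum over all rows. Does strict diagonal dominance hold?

3

row 1: |6| − (1+2) = 3
row 2: |9| − (4+1) = 4
row 3: |8| − (3+2) = 3
minimum over rows = 3 → strictly diagonally dominant (convergence guaranteed)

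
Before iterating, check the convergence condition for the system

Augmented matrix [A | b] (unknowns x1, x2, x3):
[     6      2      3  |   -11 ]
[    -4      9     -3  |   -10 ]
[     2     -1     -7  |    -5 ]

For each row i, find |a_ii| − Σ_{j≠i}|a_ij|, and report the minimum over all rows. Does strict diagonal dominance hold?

row 1: |6| − (2+3) = 1
row 2: |9| − (4+3) = 2
row 3: |-7| − (2+1) = 4
minimum over rows = 1 → strictly diagonally dominant (convergence guaranteed)

1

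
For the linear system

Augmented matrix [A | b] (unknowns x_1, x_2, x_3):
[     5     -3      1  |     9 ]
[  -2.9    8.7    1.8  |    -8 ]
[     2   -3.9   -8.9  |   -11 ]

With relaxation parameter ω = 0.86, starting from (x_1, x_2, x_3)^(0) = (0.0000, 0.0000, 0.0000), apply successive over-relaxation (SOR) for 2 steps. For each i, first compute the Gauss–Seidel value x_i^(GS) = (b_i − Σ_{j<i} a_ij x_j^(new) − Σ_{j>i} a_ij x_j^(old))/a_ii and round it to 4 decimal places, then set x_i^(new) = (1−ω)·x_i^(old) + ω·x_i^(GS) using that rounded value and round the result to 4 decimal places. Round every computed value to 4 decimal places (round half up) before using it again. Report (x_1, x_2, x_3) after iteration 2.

(1.3289, -0.7240, 1.8016)

Iteration 1:
  x_1: GS value = (9 - (-3)·0.0000 - (1)·0.0000) / (5) = 1.8000;  x_1 ← (1−ω)·0.0000 + ω·1.8000 = 1.5480
  x_2: GS value = (-8 - (-2.9)·1.5480 - (1.8)·0.0000) / (8.7) = -0.4035;  x_2 ← (1−ω)·0.0000 + ω·-0.4035 = -0.3470
  x_3: GS value = (-11 - (2)·1.5480 - (-3.9)·-0.3470) / (-8.9) = 1.7359;  x_3 ← (1−ω)·0.0000 + ω·1.7359 = 1.4929
Iteration 2:
  x_1: GS value = (9 - (-3)·-0.3470 - (1)·1.4929) / (5) = 1.2932;  x_1 ← (1−ω)·1.5480 + ω·1.2932 = 1.3289
  x_2: GS value = (-8 - (-2.9)·1.3289 - (1.8)·1.4929) / (8.7) = -0.7854;  x_2 ← (1−ω)·-0.3470 + ω·-0.7854 = -0.7240
  x_3: GS value = (-11 - (2)·1.3289 - (-3.9)·-0.7240) / (-8.9) = 1.8518;  x_3 ← (1−ω)·1.4929 + ω·1.8518 = 1.8016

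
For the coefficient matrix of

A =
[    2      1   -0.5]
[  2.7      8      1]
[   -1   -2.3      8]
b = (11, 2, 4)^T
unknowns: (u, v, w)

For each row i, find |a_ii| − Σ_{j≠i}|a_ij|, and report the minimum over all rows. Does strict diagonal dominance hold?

row 1: |2| − (1+0.5) = 0.5
row 2: |8| − (2.7+1) = 4.3
row 3: |8| − (1+2.3) = 4.7
minimum over rows = 0.5 → strictly diagonally dominant (convergence guaranteed)

0.5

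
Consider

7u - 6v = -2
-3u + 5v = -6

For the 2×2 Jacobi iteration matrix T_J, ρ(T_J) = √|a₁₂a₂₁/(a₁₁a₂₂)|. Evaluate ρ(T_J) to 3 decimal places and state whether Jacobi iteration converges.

a₁₂a₂₁/(a₁₁a₂₂) = (-6)·(-3) / ((7)·(5)) = 0.514286
ρ = √|0.514286| = √0.514286 = 0.717
ρ < 1, so Jacobi converges

0.717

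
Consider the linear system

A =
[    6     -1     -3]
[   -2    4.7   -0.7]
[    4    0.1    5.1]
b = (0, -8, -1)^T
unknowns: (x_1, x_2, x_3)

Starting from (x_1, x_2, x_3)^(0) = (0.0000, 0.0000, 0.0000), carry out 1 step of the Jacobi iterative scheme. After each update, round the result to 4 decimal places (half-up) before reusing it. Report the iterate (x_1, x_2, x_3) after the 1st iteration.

(0.0000, -1.7021, -0.1961)

Iteration 1:
  x_1 = (0 - (-1)·0.0000 - (-3)·0.0000) / (6) = 0.0000
  x_2 = (-8 - (-2)·0.0000 - (-0.7)·0.0000) / (4.7) = -1.7021
  x_3 = (-1 - (4)·0.0000 - (0.1)·0.0000) / (5.1) = -0.1961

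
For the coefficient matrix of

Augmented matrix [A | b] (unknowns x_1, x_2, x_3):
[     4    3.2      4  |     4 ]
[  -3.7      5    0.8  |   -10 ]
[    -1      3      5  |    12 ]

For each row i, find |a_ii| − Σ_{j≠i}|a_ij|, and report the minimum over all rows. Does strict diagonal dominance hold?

-3.2

row 1: |4| − (3.2+4) = -3.2
row 2: |5| − (3.7+0.8) = 0.5
row 3: |5| − (1+3) = 1
minimum over rows = -3.2 → not strictly diagonally dominant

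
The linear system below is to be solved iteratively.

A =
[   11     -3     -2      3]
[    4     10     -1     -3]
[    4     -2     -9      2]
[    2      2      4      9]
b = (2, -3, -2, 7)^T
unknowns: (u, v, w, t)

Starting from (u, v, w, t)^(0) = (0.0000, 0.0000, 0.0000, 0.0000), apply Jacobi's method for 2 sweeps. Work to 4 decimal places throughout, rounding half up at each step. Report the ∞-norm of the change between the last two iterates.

Iteration 1:
  u = (2 - (-3)·0.0000 - (-2)·0.0000 - (3)·0.0000) / (11) = 0.1818
  v = (-3 - (4)·0.0000 - (-1)·0.0000 - (-3)·0.0000) / (10) = -0.3000
  w = (-2 - (4)·0.0000 - (-2)·0.0000 - (2)·0.0000) / (-9) = 0.2222
  t = (7 - (2)·0.0000 - (2)·0.0000 - (4)·0.0000) / (9) = 0.7778
Iteration 2:
  u = (2 - (-3)·-0.3000 - (-2)·0.2222 - (3)·0.7778) / (11) = -0.0717
  v = (-3 - (4)·0.1818 - (-1)·0.2222 - (-3)·0.7778) / (10) = -0.1172
  w = (-2 - (4)·0.1818 - (-2)·-0.3000 - (2)·0.7778) / (-9) = 0.5425
  t = (7 - (2)·0.1818 - (2)·-0.3000 - (4)·0.2222) / (9) = 0.7053
Change: (-0.2535, 0.1828, 0.3203, -0.0725) → max |·| = 0.3203

0.3203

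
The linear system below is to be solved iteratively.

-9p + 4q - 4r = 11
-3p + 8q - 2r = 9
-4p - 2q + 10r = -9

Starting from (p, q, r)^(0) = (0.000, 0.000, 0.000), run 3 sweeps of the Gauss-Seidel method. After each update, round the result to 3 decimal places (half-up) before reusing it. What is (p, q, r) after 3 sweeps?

(-0.517, 0.703, -0.966)

Iteration 1:
  p = (11 - (4)·0.000 - (-4)·0.000) / (-9) = -1.222
  q = (9 - (-3)·-1.222 - (-2)·0.000) / (8) = 0.667
  r = (-9 - (-4)·-1.222 - (-2)·0.667) / (10) = -1.255
Iteration 2:
  p = (11 - (4)·0.667 - (-4)·-1.255) / (-9) = -0.368
  q = (9 - (-3)·-0.368 - (-2)·-1.255) / (8) = 0.673
  r = (-9 - (-4)·-0.368 - (-2)·0.673) / (10) = -0.913
Iteration 3:
  p = (11 - (4)·0.673 - (-4)·-0.913) / (-9) = -0.517
  q = (9 - (-3)·-0.517 - (-2)·-0.913) / (8) = 0.703
  r = (-9 - (-4)·-0.517 - (-2)·0.703) / (10) = -0.966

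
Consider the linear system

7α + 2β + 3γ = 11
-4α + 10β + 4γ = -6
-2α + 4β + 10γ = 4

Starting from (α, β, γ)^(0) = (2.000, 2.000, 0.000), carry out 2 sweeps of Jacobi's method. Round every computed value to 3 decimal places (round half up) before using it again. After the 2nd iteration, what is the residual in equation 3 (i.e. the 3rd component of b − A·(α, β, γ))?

2.628

Iteration 1:
  α = (11 - (2)·2.000 - (3)·0.000) / (7) = 1.000
  β = (-6 - (-4)·2.000 - (4)·0.000) / (10) = 0.200
  γ = (4 - (-2)·2.000 - (4)·2.000) / (10) = 0.000
Iteration 2:
  α = (11 - (2)·0.200 - (3)·0.000) / (7) = 1.514
  β = (-6 - (-4)·1.000 - (4)·0.000) / (10) = -0.200
  γ = (4 - (-2)·1.000 - (4)·0.200) / (10) = 0.520
Residual b − A·x = (-0.758, -0.024, 2.628)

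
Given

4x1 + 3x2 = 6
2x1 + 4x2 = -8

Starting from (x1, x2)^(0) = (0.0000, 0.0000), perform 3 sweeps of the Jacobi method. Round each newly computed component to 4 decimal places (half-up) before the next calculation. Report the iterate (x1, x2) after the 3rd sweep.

(3.5625, -3.5000)

Iteration 1:
  x1 = (6 - (3)·0.0000) / (4) = 1.5000
  x2 = (-8 - (2)·0.0000) / (4) = -2.0000
Iteration 2:
  x1 = (6 - (3)·-2.0000) / (4) = 3.0000
  x2 = (-8 - (2)·1.5000) / (4) = -2.7500
Iteration 3:
  x1 = (6 - (3)·-2.7500) / (4) = 3.5625
  x2 = (-8 - (2)·3.0000) / (4) = -3.5000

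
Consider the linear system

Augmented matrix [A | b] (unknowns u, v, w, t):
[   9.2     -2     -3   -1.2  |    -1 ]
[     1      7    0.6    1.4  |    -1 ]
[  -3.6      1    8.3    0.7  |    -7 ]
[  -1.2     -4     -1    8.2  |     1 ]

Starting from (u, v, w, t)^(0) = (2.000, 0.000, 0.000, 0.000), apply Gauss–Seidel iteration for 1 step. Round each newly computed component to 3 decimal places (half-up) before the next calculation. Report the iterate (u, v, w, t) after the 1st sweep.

(-0.109, -0.127, -0.875, -0.063)

Iteration 1:
  u = (-1 - (-2)·0.000 - (-3)·0.000 - (-1.2)·0.000) / (9.2) = -0.109
  v = (-1 - (1)·-0.109 - (0.6)·0.000 - (1.4)·0.000) / (7) = -0.127
  w = (-7 - (-3.6)·-0.109 - (1)·-0.127 - (0.7)·0.000) / (8.3) = -0.875
  t = (1 - (-1.2)·-0.109 - (-4)·-0.127 - (-1)·-0.875) / (8.2) = -0.063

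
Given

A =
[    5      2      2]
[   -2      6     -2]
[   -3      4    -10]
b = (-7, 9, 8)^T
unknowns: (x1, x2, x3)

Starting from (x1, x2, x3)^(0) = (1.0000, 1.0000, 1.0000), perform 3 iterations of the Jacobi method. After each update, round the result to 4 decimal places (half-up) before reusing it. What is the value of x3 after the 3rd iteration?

Iteration 1:
  x1 = (-7 - (2)·1.0000 - (2)·1.0000) / (5) = -2.2000
  x2 = (9 - (-2)·1.0000 - (-2)·1.0000) / (6) = 2.1667
  x3 = (8 - (-3)·1.0000 - (4)·1.0000) / (-10) = -0.7000
Iteration 2:
  x1 = (-7 - (2)·2.1667 - (2)·-0.7000) / (5) = -1.9867
  x2 = (9 - (-2)·-2.2000 - (-2)·-0.7000) / (6) = 0.5333
  x3 = (8 - (-3)·-2.2000 - (4)·2.1667) / (-10) = 0.7267
Iteration 3:
  x1 = (-7 - (2)·0.5333 - (2)·0.7267) / (5) = -1.9040
  x2 = (9 - (-2)·-1.9867 - (-2)·0.7267) / (6) = 1.0800
  x3 = (8 - (-3)·-1.9867 - (4)·0.5333) / (-10) = 0.0093

0.0093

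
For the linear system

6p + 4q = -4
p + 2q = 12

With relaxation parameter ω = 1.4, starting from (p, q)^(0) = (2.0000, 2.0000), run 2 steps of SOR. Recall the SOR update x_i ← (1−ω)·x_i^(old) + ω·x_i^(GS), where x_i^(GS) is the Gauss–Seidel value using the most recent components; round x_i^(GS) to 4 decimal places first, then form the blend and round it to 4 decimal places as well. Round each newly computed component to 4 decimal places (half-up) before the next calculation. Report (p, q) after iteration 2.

(-8.9386, 10.6090)

Iteration 1:
  p: GS value = (-4 - (4)·2.0000) / (6) = -2.0000;  p ← (1−ω)·2.0000 + ω·-2.0000 = -3.6000
  q: GS value = (12 - (1)·-3.6000) / (2) = 7.8000;  q ← (1−ω)·2.0000 + ω·7.8000 = 10.1200
Iteration 2:
  p: GS value = (-4 - (4)·10.1200) / (6) = -7.4133;  p ← (1−ω)·-3.6000 + ω·-7.4133 = -8.9386
  q: GS value = (12 - (1)·-8.9386) / (2) = 10.4693;  q ← (1−ω)·10.1200 + ω·10.4693 = 10.6090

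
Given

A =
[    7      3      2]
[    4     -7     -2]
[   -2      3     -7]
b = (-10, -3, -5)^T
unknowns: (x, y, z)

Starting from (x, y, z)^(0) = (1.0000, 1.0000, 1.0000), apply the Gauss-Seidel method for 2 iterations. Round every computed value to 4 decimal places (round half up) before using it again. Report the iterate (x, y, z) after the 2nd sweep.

Iteration 1:
  x = (-10 - (3)·1.0000 - (2)·1.0000) / (7) = -2.1429
  y = (-3 - (4)·-2.1429 - (-2)·1.0000) / (-7) = -1.0817
  z = (-5 - (-2)·-2.1429 - (3)·-1.0817) / (-7) = 0.8630
Iteration 2:
  x = (-10 - (3)·-1.0817 - (2)·0.8630) / (7) = -1.2116
  y = (-3 - (4)·-1.2116 - (-2)·0.8630) / (-7) = -0.5103
  z = (-5 - (-2)·-1.2116 - (3)·-0.5103) / (-7) = 0.8418

(-1.2116, -0.5103, 0.8418)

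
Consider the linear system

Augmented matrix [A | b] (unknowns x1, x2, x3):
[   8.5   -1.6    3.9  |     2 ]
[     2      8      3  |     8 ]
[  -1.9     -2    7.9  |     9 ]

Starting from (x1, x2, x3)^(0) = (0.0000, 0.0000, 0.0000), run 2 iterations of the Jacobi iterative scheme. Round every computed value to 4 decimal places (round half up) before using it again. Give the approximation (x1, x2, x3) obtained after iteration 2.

(-0.0992, 0.5140, 1.4490)

Iteration 1:
  x1 = (2 - (-1.6)·0.0000 - (3.9)·0.0000) / (8.5) = 0.2353
  x2 = (8 - (2)·0.0000 - (3)·0.0000) / (8) = 1.0000
  x3 = (9 - (-1.9)·0.0000 - (-2)·0.0000) / (7.9) = 1.1392
Iteration 2:
  x1 = (2 - (-1.6)·1.0000 - (3.9)·1.1392) / (8.5) = -0.0992
  x2 = (8 - (2)·0.2353 - (3)·1.1392) / (8) = 0.5140
  x3 = (9 - (-1.9)·0.2353 - (-2)·1.0000) / (7.9) = 1.4490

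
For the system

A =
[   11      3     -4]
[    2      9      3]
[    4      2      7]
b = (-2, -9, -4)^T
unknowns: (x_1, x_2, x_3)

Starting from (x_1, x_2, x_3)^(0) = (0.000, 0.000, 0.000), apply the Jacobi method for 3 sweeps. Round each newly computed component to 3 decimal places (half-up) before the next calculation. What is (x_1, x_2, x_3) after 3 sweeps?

(-0.038, -0.913, -0.285)

Iteration 1:
  x_1 = (-2 - (3)·0.000 - (-4)·0.000) / (11) = -0.182
  x_2 = (-9 - (2)·0.000 - (3)·0.000) / (9) = -1.000
  x_3 = (-4 - (4)·0.000 - (2)·0.000) / (7) = -0.571
Iteration 2:
  x_1 = (-2 - (3)·-1.000 - (-4)·-0.571) / (11) = -0.117
  x_2 = (-9 - (2)·-0.182 - (3)·-0.571) / (9) = -0.769
  x_3 = (-4 - (4)·-0.182 - (2)·-1.000) / (7) = -0.182
Iteration 3:
  x_1 = (-2 - (3)·-0.769 - (-4)·-0.182) / (11) = -0.038
  x_2 = (-9 - (2)·-0.117 - (3)·-0.182) / (9) = -0.913
  x_3 = (-4 - (4)·-0.117 - (2)·-0.769) / (7) = -0.285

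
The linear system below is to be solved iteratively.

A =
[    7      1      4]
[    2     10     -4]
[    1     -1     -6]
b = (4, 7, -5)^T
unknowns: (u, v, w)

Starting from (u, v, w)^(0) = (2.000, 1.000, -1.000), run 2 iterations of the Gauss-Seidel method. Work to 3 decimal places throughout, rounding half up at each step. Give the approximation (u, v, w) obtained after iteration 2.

(-0.005, 1.094, 0.650)

Iteration 1:
  u = (4 - (1)·1.000 - (4)·-1.000) / (7) = 1.000
  v = (7 - (2)·1.000 - (-4)·-1.000) / (10) = 0.100
  w = (-5 - (1)·1.000 - (-1)·0.100) / (-6) = 0.983
Iteration 2:
  u = (4 - (1)·0.100 - (4)·0.983) / (7) = -0.005
  v = (7 - (2)·-0.005 - (-4)·0.983) / (10) = 1.094
  w = (-5 - (1)·-0.005 - (-1)·1.094) / (-6) = 0.650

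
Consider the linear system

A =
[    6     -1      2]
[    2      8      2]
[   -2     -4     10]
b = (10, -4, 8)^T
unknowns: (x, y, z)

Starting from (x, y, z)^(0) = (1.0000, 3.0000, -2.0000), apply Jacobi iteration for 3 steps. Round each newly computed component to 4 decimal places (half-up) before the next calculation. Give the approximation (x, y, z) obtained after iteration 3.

(0.9514, -1.0396, 0.2750)

Iteration 1:
  x = (10 - (-1)·3.0000 - (2)·-2.0000) / (6) = 2.8333
  y = (-4 - (2)·1.0000 - (2)·-2.0000) / (8) = -0.2500
  z = (8 - (-2)·1.0000 - (-4)·3.0000) / (10) = 2.2000
Iteration 2:
  x = (10 - (-1)·-0.2500 - (2)·2.2000) / (6) = 0.8917
  y = (-4 - (2)·2.8333 - (2)·2.2000) / (8) = -1.7583
  z = (8 - (-2)·2.8333 - (-4)·-0.2500) / (10) = 1.2667
Iteration 3:
  x = (10 - (-1)·-1.7583 - (2)·1.2667) / (6) = 0.9514
  y = (-4 - (2)·0.8917 - (2)·1.2667) / (8) = -1.0396
  z = (8 - (-2)·0.8917 - (-4)·-1.7583) / (10) = 0.2750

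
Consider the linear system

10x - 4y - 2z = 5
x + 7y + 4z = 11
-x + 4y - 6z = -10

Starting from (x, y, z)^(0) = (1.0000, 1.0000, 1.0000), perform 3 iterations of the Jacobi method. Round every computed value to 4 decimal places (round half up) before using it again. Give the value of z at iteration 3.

1.5714

Iteration 1:
  x = (5 - (-4)·1.0000 - (-2)·1.0000) / (10) = 1.1000
  y = (11 - (1)·1.0000 - (4)·1.0000) / (7) = 0.8571
  z = (-10 - (-1)·1.0000 - (4)·1.0000) / (-6) = 2.1667
Iteration 2:
  x = (5 - (-4)·0.8571 - (-2)·2.1667) / (10) = 1.2762
  y = (11 - (1)·1.1000 - (4)·2.1667) / (7) = 0.1762
  z = (-10 - (-1)·1.1000 - (4)·0.8571) / (-6) = 2.0547
Iteration 3:
  x = (5 - (-4)·0.1762 - (-2)·2.0547) / (10) = 0.9814
  y = (11 - (1)·1.2762 - (4)·2.0547) / (7) = 0.2150
  z = (-10 - (-1)·1.2762 - (4)·0.1762) / (-6) = 1.5714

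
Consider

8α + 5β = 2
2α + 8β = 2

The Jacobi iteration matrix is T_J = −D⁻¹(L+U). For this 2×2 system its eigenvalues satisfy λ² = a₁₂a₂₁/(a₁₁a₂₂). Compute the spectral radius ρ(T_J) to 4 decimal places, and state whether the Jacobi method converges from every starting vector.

a₁₂a₂₁/(a₁₁a₂₂) = (5)·(2) / ((8)·(8)) = 0.156250
ρ = √|0.156250| = √0.156250 = 0.3953
ρ < 1, so Jacobi converges

0.3953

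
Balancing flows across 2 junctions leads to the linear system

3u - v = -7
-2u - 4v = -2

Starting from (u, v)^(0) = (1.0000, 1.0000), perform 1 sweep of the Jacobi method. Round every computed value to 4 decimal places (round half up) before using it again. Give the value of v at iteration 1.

0.0000

Iteration 1:
  u = (-7 - (-1)·1.0000) / (3) = -2.0000
  v = (-2 - (-2)·1.0000) / (-4) = 0.0000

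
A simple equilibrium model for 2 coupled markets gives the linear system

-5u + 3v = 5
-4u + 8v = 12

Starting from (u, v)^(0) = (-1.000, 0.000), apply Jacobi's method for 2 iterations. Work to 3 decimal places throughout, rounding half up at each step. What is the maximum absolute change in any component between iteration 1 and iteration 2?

0.600

Iteration 1:
  u = (5 - (3)·0.000) / (-5) = -1.000
  v = (12 - (-4)·-1.000) / (8) = 1.000
Iteration 2:
  u = (5 - (3)·1.000) / (-5) = -0.400
  v = (12 - (-4)·-1.000) / (8) = 1.000
Change: (0.600, 0.000) → max |·| = 0.600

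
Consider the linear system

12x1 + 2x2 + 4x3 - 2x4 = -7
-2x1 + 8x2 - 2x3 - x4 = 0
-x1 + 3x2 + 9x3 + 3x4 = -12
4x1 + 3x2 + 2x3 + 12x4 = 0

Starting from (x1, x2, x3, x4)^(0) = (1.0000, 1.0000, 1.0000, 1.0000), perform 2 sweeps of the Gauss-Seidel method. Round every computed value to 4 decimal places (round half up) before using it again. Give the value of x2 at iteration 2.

Iteration 1:
  x1 = (-7 - (2)·1.0000 - (4)·1.0000 - (-2)·1.0000) / (12) = -0.9167
  x2 = (0 - (-2)·-0.9167 - (-2)·1.0000 - (-1)·1.0000) / (8) = 0.1458
  x3 = (-12 - (-1)·-0.9167 - (3)·0.1458 - (3)·1.0000) / (9) = -1.8171
  x4 = (0 - (4)·-0.9167 - (3)·0.1458 - (2)·-1.8171) / (12) = 0.5720
Iteration 2:
  x1 = (-7 - (2)·0.1458 - (4)·-1.8171 - (-2)·0.5720) / (12) = 0.0934
  x2 = (0 - (-2)·0.0934 - (-2)·-1.8171 - (-1)·0.5720) / (8) = -0.3594
  x3 = (-12 - (-1)·0.0934 - (3)·-0.3594 - (3)·0.5720) / (9) = -1.3938
  x4 = (0 - (4)·0.0934 - (3)·-0.3594 - (2)·-1.3938) / (12) = 0.2910

-0.3594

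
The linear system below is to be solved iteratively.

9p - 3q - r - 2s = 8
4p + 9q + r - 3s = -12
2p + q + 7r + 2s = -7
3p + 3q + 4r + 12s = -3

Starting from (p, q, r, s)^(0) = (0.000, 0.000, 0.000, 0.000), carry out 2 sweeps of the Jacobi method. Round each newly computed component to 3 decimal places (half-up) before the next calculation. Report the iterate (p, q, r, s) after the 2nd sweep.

(0.278, -1.701, -0.992, 0.194)

Iteration 1:
  p = (8 - (-3)·0.000 - (-1)·0.000 - (-2)·0.000) / (9) = 0.889
  q = (-12 - (4)·0.000 - (1)·0.000 - (-3)·0.000) / (9) = -1.333
  r = (-7 - (2)·0.000 - (1)·0.000 - (2)·0.000) / (7) = -1.000
  s = (-3 - (3)·0.000 - (3)·0.000 - (4)·0.000) / (12) = -0.250
Iteration 2:
  p = (8 - (-3)·-1.333 - (-1)·-1.000 - (-2)·-0.250) / (9) = 0.278
  q = (-12 - (4)·0.889 - (1)·-1.000 - (-3)·-0.250) / (9) = -1.701
  r = (-7 - (2)·0.889 - (1)·-1.333 - (2)·-0.250) / (7) = -0.992
  s = (-3 - (3)·0.889 - (3)·-1.333 - (4)·-1.000) / (12) = 0.194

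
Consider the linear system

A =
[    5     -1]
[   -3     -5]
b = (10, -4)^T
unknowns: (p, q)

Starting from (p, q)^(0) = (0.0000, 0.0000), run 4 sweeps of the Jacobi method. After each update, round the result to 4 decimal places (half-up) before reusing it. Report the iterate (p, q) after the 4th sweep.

(1.9008, -0.3520)

Iteration 1:
  p = (10 - (-1)·0.0000) / (5) = 2.0000
  q = (-4 - (-3)·0.0000) / (-5) = 0.8000
Iteration 2:
  p = (10 - (-1)·0.8000) / (5) = 2.1600
  q = (-4 - (-3)·2.0000) / (-5) = -0.4000
Iteration 3:
  p = (10 - (-1)·-0.4000) / (5) = 1.9200
  q = (-4 - (-3)·2.1600) / (-5) = -0.4960
Iteration 4:
  p = (10 - (-1)·-0.4960) / (5) = 1.9008
  q = (-4 - (-3)·1.9200) / (-5) = -0.3520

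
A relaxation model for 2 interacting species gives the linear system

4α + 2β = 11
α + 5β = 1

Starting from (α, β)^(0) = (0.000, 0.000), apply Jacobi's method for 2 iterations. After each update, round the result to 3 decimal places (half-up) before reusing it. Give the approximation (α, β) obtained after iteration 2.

Iteration 1:
  α = (11 - (2)·0.000) / (4) = 2.750
  β = (1 - (1)·0.000) / (5) = 0.200
Iteration 2:
  α = (11 - (2)·0.200) / (4) = 2.650
  β = (1 - (1)·2.750) / (5) = -0.350

(2.650, -0.350)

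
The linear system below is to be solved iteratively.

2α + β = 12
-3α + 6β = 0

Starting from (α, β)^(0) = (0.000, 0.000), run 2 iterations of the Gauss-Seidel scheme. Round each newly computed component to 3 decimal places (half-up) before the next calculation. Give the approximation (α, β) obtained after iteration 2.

(4.500, 2.250)

Iteration 1:
  α = (12 - (1)·0.000) / (2) = 6.000
  β = (0 - (-3)·6.000) / (6) = 3.000
Iteration 2:
  α = (12 - (1)·3.000) / (2) = 4.500
  β = (0 - (-3)·4.500) / (6) = 2.250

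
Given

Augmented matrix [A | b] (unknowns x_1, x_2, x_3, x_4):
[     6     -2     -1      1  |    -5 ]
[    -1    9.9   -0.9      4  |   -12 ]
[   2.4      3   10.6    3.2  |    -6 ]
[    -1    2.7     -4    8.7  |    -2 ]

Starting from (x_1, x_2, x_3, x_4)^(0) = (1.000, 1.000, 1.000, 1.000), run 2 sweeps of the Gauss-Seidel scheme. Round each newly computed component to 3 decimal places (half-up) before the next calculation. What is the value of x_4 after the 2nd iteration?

Iteration 1:
  x_1 = (-5 - (-2)·1.000 - (-1)·1.000 - (1)·1.000) / (6) = -0.500
  x_2 = (-12 - (-1)·-0.500 - (-0.9)·1.000 - (4)·1.000) / (9.9) = -1.576
  x_3 = (-6 - (2.4)·-0.500 - (3)·-1.576 - (3.2)·1.000) / (10.6) = -0.309
  x_4 = (-2 - (-1)·-0.500 - (2.7)·-1.576 - (-4)·-0.309) / (8.7) = 0.060
Iteration 2:
  x_1 = (-5 - (-2)·-1.576 - (-1)·-0.309 - (1)·0.060) / (6) = -1.420
  x_2 = (-12 - (-1)·-1.420 - (-0.9)·-0.309 - (4)·0.060) / (9.9) = -1.408
  x_3 = (-6 - (2.4)·-1.420 - (3)·-1.408 - (3.2)·0.060) / (10.6) = 0.136
  x_4 = (-2 - (-1)·-1.420 - (2.7)·-1.408 - (-4)·0.136) / (8.7) = 0.106

0.106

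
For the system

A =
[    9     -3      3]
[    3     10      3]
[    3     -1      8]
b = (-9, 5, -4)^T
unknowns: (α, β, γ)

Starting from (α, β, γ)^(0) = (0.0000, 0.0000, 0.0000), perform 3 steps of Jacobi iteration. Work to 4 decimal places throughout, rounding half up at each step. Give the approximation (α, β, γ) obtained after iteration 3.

(-0.6625, 0.7188, -0.1312)

Iteration 1:
  α = (-9 - (-3)·0.0000 - (3)·0.0000) / (9) = -1.0000
  β = (5 - (3)·0.0000 - (3)·0.0000) / (10) = 0.5000
  γ = (-4 - (3)·0.0000 - (-1)·0.0000) / (8) = -0.5000
Iteration 2:
  α = (-9 - (-3)·0.5000 - (3)·-0.5000) / (9) = -0.6667
  β = (5 - (3)·-1.0000 - (3)·-0.5000) / (10) = 0.9500
  γ = (-4 - (3)·-1.0000 - (-1)·0.5000) / (8) = -0.0625
Iteration 3:
  α = (-9 - (-3)·0.9500 - (3)·-0.0625) / (9) = -0.6625
  β = (5 - (3)·-0.6667 - (3)·-0.0625) / (10) = 0.7188
  γ = (-4 - (3)·-0.6667 - (-1)·0.9500) / (8) = -0.1312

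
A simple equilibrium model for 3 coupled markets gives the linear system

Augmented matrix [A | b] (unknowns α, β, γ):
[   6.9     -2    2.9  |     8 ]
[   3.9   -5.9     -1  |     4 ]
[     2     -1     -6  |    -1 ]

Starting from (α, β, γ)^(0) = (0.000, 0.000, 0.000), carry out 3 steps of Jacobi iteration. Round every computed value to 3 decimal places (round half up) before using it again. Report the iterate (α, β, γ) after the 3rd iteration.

Iteration 1:
  α = (8 - (-2)·0.000 - (2.9)·0.000) / (6.9) = 1.159
  β = (4 - (3.9)·0.000 - (-1)·0.000) / (-5.9) = -0.678
  γ = (-1 - (2)·0.000 - (-1)·0.000) / (-6) = 0.167
Iteration 2:
  α = (8 - (-2)·-0.678 - (2.9)·0.167) / (6.9) = 0.893
  β = (4 - (3.9)·1.159 - (-1)·0.167) / (-5.9) = 0.060
  γ = (-1 - (2)·1.159 - (-1)·-0.678) / (-6) = 0.666
Iteration 3:
  α = (8 - (-2)·0.060 - (2.9)·0.666) / (6.9) = 0.897
  β = (4 - (3.9)·0.893 - (-1)·0.666) / (-5.9) = -0.201
  γ = (-1 - (2)·0.893 - (-1)·0.060) / (-6) = 0.454

(0.897, -0.201, 0.454)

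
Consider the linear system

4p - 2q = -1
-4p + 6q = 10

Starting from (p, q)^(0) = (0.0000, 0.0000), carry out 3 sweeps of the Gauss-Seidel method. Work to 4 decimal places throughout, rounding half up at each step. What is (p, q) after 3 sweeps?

Iteration 1:
  p = (-1 - (-2)·0.0000) / (4) = -0.2500
  q = (10 - (-4)·-0.2500) / (6) = 1.5000
Iteration 2:
  p = (-1 - (-2)·1.5000) / (4) = 0.5000
  q = (10 - (-4)·0.5000) / (6) = 2.0000
Iteration 3:
  p = (-1 - (-2)·2.0000) / (4) = 0.7500
  q = (10 - (-4)·0.7500) / (6) = 2.1667

(0.7500, 2.1667)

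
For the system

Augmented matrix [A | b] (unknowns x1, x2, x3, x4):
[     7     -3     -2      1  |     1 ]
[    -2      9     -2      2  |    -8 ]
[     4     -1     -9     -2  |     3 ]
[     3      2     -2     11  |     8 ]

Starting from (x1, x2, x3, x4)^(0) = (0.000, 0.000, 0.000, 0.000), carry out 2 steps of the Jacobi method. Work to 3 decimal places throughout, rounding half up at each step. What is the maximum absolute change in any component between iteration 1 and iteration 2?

Iteration 1:
  x1 = (1 - (-3)·0.000 - (-2)·0.000 - (1)·0.000) / (7) = 0.143
  x2 = (-8 - (-2)·0.000 - (-2)·0.000 - (2)·0.000) / (9) = -0.889
  x3 = (3 - (4)·0.000 - (-1)·0.000 - (-2)·0.000) / (-9) = -0.333
  x4 = (8 - (3)·0.000 - (2)·0.000 - (-2)·0.000) / (11) = 0.727
Iteration 2:
  x1 = (1 - (-3)·-0.889 - (-2)·-0.333 - (1)·0.727) / (7) = -0.437
  x2 = (-8 - (-2)·0.143 - (-2)·-0.333 - (2)·0.727) / (9) = -1.093
  x3 = (3 - (4)·0.143 - (-1)·-0.889 - (-2)·0.727) / (-9) = -0.333
  x4 = (8 - (3)·0.143 - (2)·-0.889 - (-2)·-0.333) / (11) = 0.789
Change: (-0.580, -0.204, 0.000, 0.062) → max |·| = 0.580

0.580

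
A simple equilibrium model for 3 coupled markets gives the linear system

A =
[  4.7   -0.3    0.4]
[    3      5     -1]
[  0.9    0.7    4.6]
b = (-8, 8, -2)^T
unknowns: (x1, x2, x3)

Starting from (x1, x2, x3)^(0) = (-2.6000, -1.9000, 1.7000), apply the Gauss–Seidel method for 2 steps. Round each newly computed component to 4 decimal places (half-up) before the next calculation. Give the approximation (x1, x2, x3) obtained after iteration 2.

Iteration 1:
  x1 = (-8 - (-0.3)·-1.9000 - (0.4)·1.7000) / (4.7) = -1.9681
  x2 = (8 - (3)·-1.9681 - (-1)·1.7000) / (5) = 3.1209
  x3 = (-2 - (0.9)·-1.9681 - (0.7)·3.1209) / (4.6) = -0.5246
Iteration 2:
  x1 = (-8 - (-0.3)·3.1209 - (0.4)·-0.5246) / (4.7) = -1.4583
  x2 = (8 - (3)·-1.4583 - (-1)·-0.5246) / (5) = 2.3701
  x3 = (-2 - (0.9)·-1.4583 - (0.7)·2.3701) / (4.6) = -0.5101

(-1.4583, 2.3701, -0.5101)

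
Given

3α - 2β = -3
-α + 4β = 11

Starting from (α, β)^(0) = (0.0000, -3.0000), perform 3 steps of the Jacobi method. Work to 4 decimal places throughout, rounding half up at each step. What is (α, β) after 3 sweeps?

(0.3333, 2.9583)

Iteration 1:
  α = (-3 - (-2)·-3.0000) / (3) = -3.0000
  β = (11 - (-1)·0.0000) / (4) = 2.7500
Iteration 2:
  α = (-3 - (-2)·2.7500) / (3) = 0.8333
  β = (11 - (-1)·-3.0000) / (4) = 2.0000
Iteration 3:
  α = (-3 - (-2)·2.0000) / (3) = 0.3333
  β = (11 - (-1)·0.8333) / (4) = 2.9583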